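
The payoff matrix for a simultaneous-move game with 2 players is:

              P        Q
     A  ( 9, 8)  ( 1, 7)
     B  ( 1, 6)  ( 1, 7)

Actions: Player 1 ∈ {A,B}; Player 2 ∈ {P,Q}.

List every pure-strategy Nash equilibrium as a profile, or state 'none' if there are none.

NE set: (A,P), (B,Q)

(A,P): NE
(A,Q): not NE [P2→P gives 8>7]
(B,P): not NE [P1→A gives 9>1; P2→Q gives 7>6]
(B,Q): NE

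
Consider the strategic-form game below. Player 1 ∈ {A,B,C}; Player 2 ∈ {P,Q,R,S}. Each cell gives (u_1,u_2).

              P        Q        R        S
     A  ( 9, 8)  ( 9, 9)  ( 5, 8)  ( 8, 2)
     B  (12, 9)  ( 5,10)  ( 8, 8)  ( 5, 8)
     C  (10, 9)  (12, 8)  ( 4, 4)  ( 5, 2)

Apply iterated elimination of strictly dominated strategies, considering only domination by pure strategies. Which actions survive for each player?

IESDS → P1:{B,C} P2:{P,Q}

P2 drop R (Q beats it: A:9>8 B:10>8 C:8>4)
P2 drop S (P beats it: A:8>2 B:9>8 C:9>2)
P1 drop A (C beats it: P:10>9 Q:12>9)
P1→{B,C} P2→{P,Q}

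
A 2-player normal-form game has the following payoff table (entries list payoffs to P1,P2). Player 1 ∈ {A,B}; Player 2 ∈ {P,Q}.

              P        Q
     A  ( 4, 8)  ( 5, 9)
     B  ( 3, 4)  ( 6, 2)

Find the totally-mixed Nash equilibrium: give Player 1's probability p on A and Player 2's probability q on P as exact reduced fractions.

P1 indiff ⇒ q·4+(1-q)·5 = q·3+(1-q)·6 ⇒ q(1) = (1-q)(1) ⇒ q = 1/2
P2 indiff ⇒ p·8+(1-p)·4 = p·9+(1-p)·2 ⇒ p(-1) = (1-p)(-2) ⇒ p = 2/3

P1 mixes 2/3 on A; P2 mixes 1/2 on P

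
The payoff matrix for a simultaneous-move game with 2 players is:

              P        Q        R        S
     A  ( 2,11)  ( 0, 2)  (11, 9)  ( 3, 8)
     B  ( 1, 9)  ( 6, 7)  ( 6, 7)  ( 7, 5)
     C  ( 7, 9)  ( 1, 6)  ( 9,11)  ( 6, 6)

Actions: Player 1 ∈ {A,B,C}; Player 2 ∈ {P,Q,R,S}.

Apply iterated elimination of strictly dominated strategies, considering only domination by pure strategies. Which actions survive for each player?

P2 drop Q (P beats it: A:11>2 B:9>7 C:9>6)
P2 drop S (P beats it: A:11>8 B:9>5 C:9>6)
P1 drop B (A beats it: P:2>1 R:11>6)
P1→{A,C} P2→{P,R}

Survivors P1:{A,C} P2:{P,R}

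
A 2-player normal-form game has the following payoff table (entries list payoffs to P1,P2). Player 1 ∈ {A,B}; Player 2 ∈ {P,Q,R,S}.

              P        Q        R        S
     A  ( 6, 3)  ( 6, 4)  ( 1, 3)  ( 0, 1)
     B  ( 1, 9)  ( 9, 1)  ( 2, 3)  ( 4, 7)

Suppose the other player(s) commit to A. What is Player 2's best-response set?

BR_2 = {Q}

u_2(P vs A) = 3
u_2(Q vs A) = 4
u_2(R vs A) = 3
u_2(S vs A) = 1
max payoff 4 at {Q}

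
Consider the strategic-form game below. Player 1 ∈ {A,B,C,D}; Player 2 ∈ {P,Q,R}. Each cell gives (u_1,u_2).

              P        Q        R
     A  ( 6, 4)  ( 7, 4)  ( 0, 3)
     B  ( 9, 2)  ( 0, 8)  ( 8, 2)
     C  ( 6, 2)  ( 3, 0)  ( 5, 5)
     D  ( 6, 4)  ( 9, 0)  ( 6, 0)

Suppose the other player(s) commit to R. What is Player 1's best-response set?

u_1(A vs R) = 0
u_1(B vs R) = 8
u_1(C vs R) = 5
u_1(D vs R) = 6
max payoff 8 at {B}

BR_1 = {B}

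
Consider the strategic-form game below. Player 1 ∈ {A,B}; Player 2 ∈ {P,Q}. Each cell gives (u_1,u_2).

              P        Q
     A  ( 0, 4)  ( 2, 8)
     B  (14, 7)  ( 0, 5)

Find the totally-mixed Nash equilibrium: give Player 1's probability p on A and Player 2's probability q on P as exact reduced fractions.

p=1/3, q=1/8

P1 indiff ⇒ q·0+(1-q)·2 = q·14+(1-q)·0 ⇒ q(-14) = (1-q)(-2) ⇒ q = 1/8
P2 indiff ⇒ p·4+(1-p)·7 = p·8+(1-p)·5 ⇒ p(-4) = (1-p)(-2) ⇒ p = 1/3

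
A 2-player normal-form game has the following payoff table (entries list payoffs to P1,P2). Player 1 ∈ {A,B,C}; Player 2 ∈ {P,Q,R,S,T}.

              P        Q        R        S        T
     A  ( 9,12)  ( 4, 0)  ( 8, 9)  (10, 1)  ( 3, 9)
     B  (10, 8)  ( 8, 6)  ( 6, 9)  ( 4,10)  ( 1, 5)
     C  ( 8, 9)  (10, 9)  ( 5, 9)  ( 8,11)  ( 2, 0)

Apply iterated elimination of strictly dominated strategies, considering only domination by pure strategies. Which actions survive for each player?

Remaining: P1:{A,B} P2:{P,R,S}

P2 drop Q (S beats it: A:1>0 B:10>6 C:11>9)
P1 drop C (A beats it: P:9>8 R:8>5 S:10>8 T:3>2)
P2 drop T (P beats it: A:12>9 B:8>5)
P1→{A,B} P2→{P,R,S}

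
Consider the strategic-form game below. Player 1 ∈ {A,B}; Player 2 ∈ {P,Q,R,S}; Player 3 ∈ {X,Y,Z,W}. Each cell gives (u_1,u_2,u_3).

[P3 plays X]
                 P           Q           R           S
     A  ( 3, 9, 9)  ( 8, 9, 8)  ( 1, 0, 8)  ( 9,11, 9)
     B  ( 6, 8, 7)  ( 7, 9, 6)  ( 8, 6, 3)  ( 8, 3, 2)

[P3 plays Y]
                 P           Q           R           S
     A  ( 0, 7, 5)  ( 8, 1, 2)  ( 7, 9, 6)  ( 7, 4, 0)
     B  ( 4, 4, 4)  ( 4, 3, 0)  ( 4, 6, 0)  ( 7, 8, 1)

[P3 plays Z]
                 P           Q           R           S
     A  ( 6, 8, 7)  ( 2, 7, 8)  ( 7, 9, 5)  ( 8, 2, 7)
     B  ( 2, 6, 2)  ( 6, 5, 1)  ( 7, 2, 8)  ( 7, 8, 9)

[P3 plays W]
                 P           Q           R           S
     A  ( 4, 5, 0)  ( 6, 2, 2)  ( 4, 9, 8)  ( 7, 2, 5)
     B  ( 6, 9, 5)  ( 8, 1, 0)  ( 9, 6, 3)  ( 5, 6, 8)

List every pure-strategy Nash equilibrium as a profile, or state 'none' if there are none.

Nash profiles: (A,S,X)

(A,P,X): not NE [P1→B gives 6>3; P2→S gives 11>9]
(A,P,Y): not NE [P1→B gives 4>0; P2→R gives 9>7; P3→X gives 9>5]
(A,P,Z): not NE [P2→R gives 9>8; P3→X gives 9>7]
(A,P,W): not NE [P1→B gives 6>4; P2→R gives 9>5; P3→X gives 9>0]
(A,Q,X): not NE [P2→S gives 11>9]
(A,Q,Y): not NE [P2→R gives 9>1; P3→Z gives 8>2]
(A,Q,Z): not NE [P1→B gives 6>2; P2→R gives 9>7]
(A,Q,W): not NE [P1→B gives 8>6; P2→R gives 9>2; P3→Z gives 8>2]
(A,R,X): not NE [P1→B gives 8>1; P2→S gives 11>0]
(A,R,Y): not NE [P3→W gives 8>6]
(A,R,Z): not NE [P3→W gives 8>5]
(A,R,W): not NE [P1→B gives 9>4]
(A,S,X): NE
(A,S,Y): not NE [P2→R gives 9>4; P3→X gives 9>0]
(A,S,Z): not NE [P2→R gives 9>2; P3→X gives 9>7]
(A,S,W): not NE [P2→R gives 9>2; P3→X gives 9>5]
(B,P,X): not NE [P2→Q gives 9>8]
(B,P,Y): not NE [P2→S gives 8>4; P3→X gives 7>4]
(B,P,Z): not NE [P1→A gives 6>2; P2→S gives 8>6; P3→X gives 7>2]
(B,P,W): not NE [P3→X gives 7>5]
(B,Q,X): not NE [P1→A gives 8>7]
(B,Q,Y): not NE [P1→A gives 8>4; P2→S gives 8>3; P3→X gives 6>0]
(B,Q,Z): not NE [P2→S gives 8>5; P3→X gives 6>1]
(B,Q,W): not NE [P2→P gives 9>1; P3→X gives 6>0]
(B,R,X): not NE [P2→Q gives 9>6; P3→Z gives 8>3]
(B,R,Y): not NE [P1→A gives 7>4; P2→S gives 8>6; P3→Z gives 8>0]
(B,R,Z): not NE [P2→S gives 8>2]
(B,R,W): not NE [P2→P gives 9>6; P3→Z gives 8>3]
(B,S,X): not NE [P1→A gives 9>8; P2→Q gives 9>3; P3→Z gives 9>2]
(B,S,Y): not NE [P3→Z gives 9>1]
(B,S,Z): not NE [P1→A gives 8>7]
(B,S,W): not NE [P1→A gives 7>5; P2→P gives 9>6; P3→Z gives 9>8]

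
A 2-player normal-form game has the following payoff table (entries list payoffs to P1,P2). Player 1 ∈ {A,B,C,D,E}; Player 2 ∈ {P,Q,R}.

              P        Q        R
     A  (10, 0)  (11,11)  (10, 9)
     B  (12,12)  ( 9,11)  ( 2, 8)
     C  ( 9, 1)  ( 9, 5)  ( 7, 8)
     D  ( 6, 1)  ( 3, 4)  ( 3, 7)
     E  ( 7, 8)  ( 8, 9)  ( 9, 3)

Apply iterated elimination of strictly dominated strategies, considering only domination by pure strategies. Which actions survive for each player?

P1 drop C (A beats it: P:10>9 Q:11>9 R:10>7)
P1 drop D (A beats it: P:10>6 Q:11>3 R:10>3)
P1 drop E (A beats it: P:10>7 Q:11>8 R:10>9)
P2 drop R (Q beats it: A:11>9 B:11>8)
P1→{A,B} P2→{P,Q}

Remaining: P1:{A,B} P2:{P,Q}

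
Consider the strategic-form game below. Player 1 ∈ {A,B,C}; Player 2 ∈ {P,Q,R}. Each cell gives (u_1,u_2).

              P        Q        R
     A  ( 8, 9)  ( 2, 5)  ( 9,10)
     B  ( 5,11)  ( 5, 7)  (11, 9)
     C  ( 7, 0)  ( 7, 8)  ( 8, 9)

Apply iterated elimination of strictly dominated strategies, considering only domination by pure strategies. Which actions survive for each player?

P2 drop Q (R beats it: A:10>5 B:9>7 C:9>8)
P1 drop C (A beats it: P:8>7 R:9>8)
P1→{A,B} P2→{P,R}

Remaining: P1:{A,B} P2:{P,R}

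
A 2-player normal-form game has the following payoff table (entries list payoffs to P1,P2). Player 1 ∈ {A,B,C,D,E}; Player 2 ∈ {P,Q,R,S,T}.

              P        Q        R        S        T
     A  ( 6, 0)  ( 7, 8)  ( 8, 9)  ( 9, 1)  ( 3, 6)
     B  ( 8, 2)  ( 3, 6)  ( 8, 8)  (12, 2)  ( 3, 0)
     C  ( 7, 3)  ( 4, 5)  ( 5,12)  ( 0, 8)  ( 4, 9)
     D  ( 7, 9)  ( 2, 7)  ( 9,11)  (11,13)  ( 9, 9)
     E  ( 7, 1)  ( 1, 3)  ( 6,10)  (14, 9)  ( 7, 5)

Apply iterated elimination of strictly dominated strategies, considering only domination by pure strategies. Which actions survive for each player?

P2 drop P (R beats it: A:9>0 B:8>2 C:12>3 D:11>9 E:10>1)
P2 drop Q (R beats it: A:9>8 B:8>6 C:12>5 D:11>7 E:10>3)
P1 drop A (D beats it: R:9>8 S:11>9 T:9>3)
P1 drop C (D beats it: R:9>5 S:11>0 T:9>4)
P2 drop T (R beats it: B:8>0 D:11>9 E:10>5)
P1→{B,D,E} P2→{R,S}

Remaining: P1:{B,D,E} P2:{R,S}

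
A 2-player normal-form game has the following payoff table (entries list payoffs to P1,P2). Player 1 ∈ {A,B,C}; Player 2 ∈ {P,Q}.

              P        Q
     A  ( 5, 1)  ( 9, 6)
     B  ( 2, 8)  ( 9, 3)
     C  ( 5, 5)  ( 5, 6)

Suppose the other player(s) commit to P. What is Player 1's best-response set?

argmax u_1 = {A,C}

u_1(A vs P) = 5
u_1(B vs P) = 2
u_1(C vs P) = 5
max payoff 5 at {A,C}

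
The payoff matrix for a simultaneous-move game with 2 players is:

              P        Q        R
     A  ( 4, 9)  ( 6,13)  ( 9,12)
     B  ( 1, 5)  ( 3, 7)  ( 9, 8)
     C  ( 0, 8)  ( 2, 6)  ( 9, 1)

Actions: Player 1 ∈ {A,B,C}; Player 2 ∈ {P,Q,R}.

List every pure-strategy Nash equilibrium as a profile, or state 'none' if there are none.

NE set: (A,Q), (B,R)

(A,P): not NE [P2→Q gives 13>9]
(A,Q): NE
(A,R): not NE [P2→Q gives 13>12]
(B,P): not NE [P1→A gives 4>1; P2→R gives 8>5]
(B,Q): not NE [P1→A gives 6>3; P2→R gives 8>7]
(B,R): NE
(C,P): not NE [P1→A gives 4>0]
(C,Q): not NE [P1→A gives 6>2; P2→P gives 8>6]
(C,R): not NE [P2→P gives 8>1]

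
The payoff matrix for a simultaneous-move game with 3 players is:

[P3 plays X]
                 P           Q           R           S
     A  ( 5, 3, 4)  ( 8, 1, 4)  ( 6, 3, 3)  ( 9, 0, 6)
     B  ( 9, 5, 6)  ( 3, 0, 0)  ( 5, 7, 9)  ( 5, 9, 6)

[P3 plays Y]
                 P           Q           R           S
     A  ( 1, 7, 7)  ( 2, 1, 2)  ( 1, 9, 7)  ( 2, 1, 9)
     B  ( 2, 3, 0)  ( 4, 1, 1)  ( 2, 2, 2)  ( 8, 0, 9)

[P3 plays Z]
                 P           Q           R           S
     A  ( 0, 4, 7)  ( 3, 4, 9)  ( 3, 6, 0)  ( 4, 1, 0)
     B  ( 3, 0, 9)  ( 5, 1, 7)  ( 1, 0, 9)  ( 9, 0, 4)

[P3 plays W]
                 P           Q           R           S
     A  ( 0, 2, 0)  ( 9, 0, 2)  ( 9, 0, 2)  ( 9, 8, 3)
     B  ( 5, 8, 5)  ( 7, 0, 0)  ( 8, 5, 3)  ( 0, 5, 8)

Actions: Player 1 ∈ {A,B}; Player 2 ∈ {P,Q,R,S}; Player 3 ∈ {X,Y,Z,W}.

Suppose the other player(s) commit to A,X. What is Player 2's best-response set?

u_2(P vs A,X) = 3
u_2(Q vs A,X) = 1
u_2(R vs A,X) = 3
u_2(S vs A,X) = 0
max payoff 3 at {P,R}

P2 best: {P,R}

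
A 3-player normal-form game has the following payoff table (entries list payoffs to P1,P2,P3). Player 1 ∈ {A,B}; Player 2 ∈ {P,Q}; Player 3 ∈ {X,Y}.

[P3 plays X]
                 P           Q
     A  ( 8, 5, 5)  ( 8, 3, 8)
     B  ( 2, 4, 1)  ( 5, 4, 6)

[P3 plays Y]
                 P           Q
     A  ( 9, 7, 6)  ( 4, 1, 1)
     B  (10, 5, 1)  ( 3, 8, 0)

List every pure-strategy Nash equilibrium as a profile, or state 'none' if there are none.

Equilibria: none

(A,P,X): not NE [P3→Y gives 6>5]
(A,P,Y): not NE [P1→B gives 10>9]
(A,Q,X): not NE [P2→P gives 5>3]
(A,Q,Y): not NE [P2→P gives 7>1; P3→X gives 8>1]
(B,P,X): not NE [P1→A gives 8>2]
(B,P,Y): not NE [P2→Q gives 8>5]
(B,Q,X): not NE [P1→A gives 8>5]
(B,Q,Y): not NE [P1→A gives 4>3; P3→X gives 6>0]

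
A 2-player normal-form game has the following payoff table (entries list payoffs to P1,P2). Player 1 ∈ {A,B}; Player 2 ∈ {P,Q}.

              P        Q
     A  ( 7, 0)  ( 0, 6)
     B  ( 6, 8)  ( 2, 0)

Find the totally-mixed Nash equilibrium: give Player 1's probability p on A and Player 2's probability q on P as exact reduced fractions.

P1 indiff ⇒ q·7+(1-q)·0 = q·6+(1-q)·2 ⇒ q(1) = (1-q)(2) ⇒ q = 2/3
P2 indiff ⇒ p·0+(1-p)·8 = p·6+(1-p)·0 ⇒ p(-6) = (1-p)(-8) ⇒ p = 4/7

P1 mixes 4/7 on A; P2 mixes 2/3 on P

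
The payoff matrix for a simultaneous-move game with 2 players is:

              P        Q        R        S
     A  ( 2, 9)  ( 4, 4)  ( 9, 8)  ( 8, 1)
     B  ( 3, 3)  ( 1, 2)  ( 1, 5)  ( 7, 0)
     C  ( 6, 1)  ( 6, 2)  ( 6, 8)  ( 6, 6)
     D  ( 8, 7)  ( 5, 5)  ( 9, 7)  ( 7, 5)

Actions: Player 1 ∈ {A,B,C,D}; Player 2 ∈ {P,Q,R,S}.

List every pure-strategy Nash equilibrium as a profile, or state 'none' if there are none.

NE set: (D,P), (D,R)

(A,P): not NE [P1→D gives 8>2]
(A,Q): not NE [P1→C gives 6>4; P2→P gives 9>4]
(A,R): not NE [P2→P gives 9>8]
(A,S): not NE [P2→P gives 9>1]
(B,P): not NE [P1→D gives 8>3; P2→R gives 5>3]
(B,Q): not NE [P1→C gives 6>1; P2→R gives 5>2]
(B,R): not NE [P1→D gives 9>1]
(B,S): not NE [P1→A gives 8>7; P2→R gives 5>0]
(C,P): not NE [P1→D gives 8>6; P2→R gives 8>1]
(C,Q): not NE [P2→R gives 8>2]
(C,R): not NE [P1→D gives 9>6]
(C,S): not NE [P1→A gives 8>6; P2→R gives 8>6]
(D,P): NE
(D,Q): not NE [P1→C gives 6>5; P2→R gives 7>5]
(D,R): NE
(D,S): not NE [P1→A gives 8>7; P2→R gives 7>5]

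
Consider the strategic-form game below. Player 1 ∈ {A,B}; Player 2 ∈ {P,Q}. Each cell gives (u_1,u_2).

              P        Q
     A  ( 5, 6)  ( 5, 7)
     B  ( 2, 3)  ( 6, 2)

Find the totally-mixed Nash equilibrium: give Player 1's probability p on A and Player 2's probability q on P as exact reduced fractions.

P1 indiff ⇒ q·5+(1-q)·5 = q·2+(1-q)·6 ⇒ q(3) = (1-q)(1) ⇒ q = 1/4
P2 indiff ⇒ p·6+(1-p)·3 = p·7+(1-p)·2 ⇒ p(-1) = (1-p)(-1) ⇒ p = 1/2

(p,q) = (1/2, 1/4)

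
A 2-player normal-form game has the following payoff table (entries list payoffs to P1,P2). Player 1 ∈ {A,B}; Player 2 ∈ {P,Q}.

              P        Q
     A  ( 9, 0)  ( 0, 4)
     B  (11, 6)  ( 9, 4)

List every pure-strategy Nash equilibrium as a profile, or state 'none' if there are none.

(A,P): not NE [P1→B gives 11>9; P2→Q gives 4>0]
(A,Q): not NE [P1→B gives 9>0]
(B,P): NE
(B,Q): not NE [P2→P gives 6>4]

Nash profiles: (B,P)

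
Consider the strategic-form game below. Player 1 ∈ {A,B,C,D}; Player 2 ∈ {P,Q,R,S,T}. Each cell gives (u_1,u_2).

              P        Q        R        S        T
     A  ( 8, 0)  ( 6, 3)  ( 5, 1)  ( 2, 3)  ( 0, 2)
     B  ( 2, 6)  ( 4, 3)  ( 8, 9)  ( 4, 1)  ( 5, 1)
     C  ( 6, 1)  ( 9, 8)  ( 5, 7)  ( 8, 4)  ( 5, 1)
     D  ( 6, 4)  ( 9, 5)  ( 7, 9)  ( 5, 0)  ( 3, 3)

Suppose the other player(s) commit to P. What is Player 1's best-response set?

argmax u_1 = {A}

u_1(A vs P) = 8
u_1(B vs P) = 2
u_1(C vs P) = 6
u_1(D vs P) = 6
max payoff 8 at {A}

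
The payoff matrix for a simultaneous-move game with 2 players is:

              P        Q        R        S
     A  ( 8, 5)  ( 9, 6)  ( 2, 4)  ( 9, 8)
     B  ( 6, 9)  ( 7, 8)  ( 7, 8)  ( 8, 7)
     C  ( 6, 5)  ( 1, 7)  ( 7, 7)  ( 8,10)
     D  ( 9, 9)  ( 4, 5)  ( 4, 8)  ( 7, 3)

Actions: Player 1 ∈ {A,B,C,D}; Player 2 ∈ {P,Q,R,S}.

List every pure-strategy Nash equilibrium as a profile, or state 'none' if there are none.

(A,P): not NE [P1→D gives 9>8; P2→S gives 8>5]
(A,Q): not NE [P2→S gives 8>6]
(A,R): not NE [P1→C gives 7>2; P2→S gives 8>4]
(A,S): NE
(B,P): not NE [P1→D gives 9>6]
(B,Q): not NE [P1→A gives 9>7; P2→P gives 9>8]
(B,R): not NE [P2→P gives 9>8]
(B,S): not NE [P1→A gives 9>8; P2→P gives 9>7]
(C,P): not NE [P1→D gives 9>6; P2→S gives 10>5]
(C,Q): not NE [P1→A gives 9>1; P2→S gives 10>7]
(C,R): not NE [P2→S gives 10>7]
(C,S): not NE [P1→A gives 9>8]
(D,P): NE
(D,Q): not NE [P1→A gives 9>4; P2→P gives 9>5]
(D,R): not NE [P1→C gives 7>4; P2→P gives 9>8]
(D,S): not NE [P1→A gives 9>7; P2→P gives 9>3]

NE set: (A,S), (D,P)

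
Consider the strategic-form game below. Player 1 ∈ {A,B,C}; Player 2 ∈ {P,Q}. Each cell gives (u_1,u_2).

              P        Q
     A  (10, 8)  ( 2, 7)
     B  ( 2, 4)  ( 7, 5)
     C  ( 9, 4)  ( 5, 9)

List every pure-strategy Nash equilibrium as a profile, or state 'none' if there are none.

(A,P): NE
(A,Q): not NE [P1→B gives 7>2; P2→P gives 8>7]
(B,P): not NE [P1→A gives 10>2; P2→Q gives 5>4]
(B,Q): NE
(C,P): not NE [P1→A gives 10>9; P2→Q gives 9>4]
(C,Q): not NE [P1→B gives 7>5]

PSNE = {(A,P), (B,Q)}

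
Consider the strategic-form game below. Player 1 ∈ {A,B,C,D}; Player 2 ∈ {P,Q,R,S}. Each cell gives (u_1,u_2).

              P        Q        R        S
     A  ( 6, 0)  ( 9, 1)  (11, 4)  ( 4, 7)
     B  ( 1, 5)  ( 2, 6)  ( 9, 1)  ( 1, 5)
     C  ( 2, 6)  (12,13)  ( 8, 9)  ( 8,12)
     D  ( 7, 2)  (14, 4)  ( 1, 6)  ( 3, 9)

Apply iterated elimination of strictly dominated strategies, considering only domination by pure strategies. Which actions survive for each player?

P1 drop B (A beats it: P:6>1 Q:9>2 R:11>9 S:4>1)
P2 drop P (Q beats it: A:1>0 C:13>6 D:4>2)
P2 drop R (S beats it: A:7>4 C:12>9 D:9>6)
P1 drop A (C beats it: Q:12>9 S:8>4)
P1→{C,D} P2→{Q,S}

Survivors P1:{C,D} P2:{Q,S}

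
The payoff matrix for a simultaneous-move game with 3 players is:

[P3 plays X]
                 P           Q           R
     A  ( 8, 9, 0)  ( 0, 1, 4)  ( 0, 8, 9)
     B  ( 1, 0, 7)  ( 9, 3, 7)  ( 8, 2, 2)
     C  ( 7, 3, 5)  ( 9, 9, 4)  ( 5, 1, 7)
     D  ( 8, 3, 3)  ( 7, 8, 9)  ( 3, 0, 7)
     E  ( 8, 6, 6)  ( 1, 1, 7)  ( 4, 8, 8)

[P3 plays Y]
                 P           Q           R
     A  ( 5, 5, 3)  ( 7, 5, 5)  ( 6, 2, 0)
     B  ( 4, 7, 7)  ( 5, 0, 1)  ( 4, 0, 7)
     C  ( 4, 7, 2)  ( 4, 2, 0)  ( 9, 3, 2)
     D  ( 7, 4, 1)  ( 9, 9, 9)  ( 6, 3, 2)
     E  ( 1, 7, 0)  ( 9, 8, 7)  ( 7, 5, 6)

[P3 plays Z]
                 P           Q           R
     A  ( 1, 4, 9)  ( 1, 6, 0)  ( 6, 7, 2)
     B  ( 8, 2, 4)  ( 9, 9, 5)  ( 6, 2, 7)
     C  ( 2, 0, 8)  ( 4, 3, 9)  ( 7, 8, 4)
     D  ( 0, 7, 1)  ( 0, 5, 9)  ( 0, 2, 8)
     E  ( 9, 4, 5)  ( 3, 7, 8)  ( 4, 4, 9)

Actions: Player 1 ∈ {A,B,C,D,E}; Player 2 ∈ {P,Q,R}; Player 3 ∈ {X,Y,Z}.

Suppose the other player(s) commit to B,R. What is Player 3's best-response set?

u_3(X vs B,R) = 2
u_3(Y vs B,R) = 7
u_3(Z vs B,R) = 7
max payoff 7 at {Y,Z}

P3 best: {Y,Z}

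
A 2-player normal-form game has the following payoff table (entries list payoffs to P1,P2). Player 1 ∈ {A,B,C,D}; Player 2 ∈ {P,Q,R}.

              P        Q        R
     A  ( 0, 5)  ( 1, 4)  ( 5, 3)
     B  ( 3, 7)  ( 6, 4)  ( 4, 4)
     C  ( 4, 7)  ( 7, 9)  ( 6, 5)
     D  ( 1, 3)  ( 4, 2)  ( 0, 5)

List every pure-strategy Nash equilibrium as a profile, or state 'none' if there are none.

(A,P): not NE [P1→C gives 4>0]
(A,Q): not NE [P1→C gives 7>1; P2→P gives 5>4]
(A,R): not NE [P1→C gives 6>5; P2→P gives 5>3]
(B,P): not NE [P1→C gives 4>3]
(B,Q): not NE [P1→C gives 7>6; P2→P gives 7>4]
(B,R): not NE [P1→C gives 6>4; P2→P gives 7>4]
(C,P): not NE [P2→Q gives 9>7]
(C,Q): NE
(C,R): not NE [P2→Q gives 9>5]
(D,P): not NE [P1→C gives 4>1; P2→R gives 5>3]
(D,Q): not NE [P1→C gives 7>4; P2→R gives 5>2]
(D,R): not NE [P1→C gives 6>0]

NE set: (C,Q)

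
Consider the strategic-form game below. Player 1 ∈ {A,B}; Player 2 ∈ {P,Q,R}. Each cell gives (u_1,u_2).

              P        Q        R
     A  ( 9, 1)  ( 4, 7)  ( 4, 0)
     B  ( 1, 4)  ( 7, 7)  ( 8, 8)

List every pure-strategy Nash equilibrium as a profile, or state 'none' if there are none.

Nash profiles: (B,R)

(A,P): not NE [P2→Q gives 7>1]
(A,Q): not NE [P1→B gives 7>4]
(A,R): not NE [P1→B gives 8>4; P2→Q gives 7>0]
(B,P): not NE [P1→A gives 9>1; P2→R gives 8>4]
(B,Q): not NE [P2→R gives 8>7]
(B,R): NE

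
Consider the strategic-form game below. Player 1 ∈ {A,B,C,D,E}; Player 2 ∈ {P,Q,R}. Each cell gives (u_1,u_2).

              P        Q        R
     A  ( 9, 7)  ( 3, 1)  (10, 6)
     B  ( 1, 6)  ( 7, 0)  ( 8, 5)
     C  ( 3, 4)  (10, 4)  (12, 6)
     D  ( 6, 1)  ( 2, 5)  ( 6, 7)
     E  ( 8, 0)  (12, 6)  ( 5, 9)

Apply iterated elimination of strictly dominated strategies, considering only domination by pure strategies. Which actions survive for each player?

Remaining: P1:{A,C} P2:{P,R}

P1 drop B (C beats it: P:3>1 Q:10>7 R:12>8)
P1 drop D (A beats it: P:9>6 Q:3>2 R:10>6)
P2 drop Q (R beats it: A:6>1 C:6>4 E:9>6)
P1 drop E (A beats it: P:9>8 R:10>5)
P1→{A,C} P2→{P,R}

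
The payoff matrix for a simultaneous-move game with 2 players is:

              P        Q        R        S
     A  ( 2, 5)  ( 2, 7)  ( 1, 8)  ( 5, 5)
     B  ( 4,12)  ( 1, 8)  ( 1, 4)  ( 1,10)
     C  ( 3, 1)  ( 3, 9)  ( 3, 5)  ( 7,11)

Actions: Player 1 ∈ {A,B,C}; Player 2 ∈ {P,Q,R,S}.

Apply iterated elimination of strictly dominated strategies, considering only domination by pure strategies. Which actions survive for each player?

P1 drop A (C beats it: P:3>2 Q:3>2 R:3>1 S:7>5)
P2 drop Q (S beats it: B:10>8 C:11>9)
P2 drop R (S beats it: B:10>4 C:11>5)
P1→{B,C} P2→{P,S}

IESDS → P1:{B,C} P2:{P,S}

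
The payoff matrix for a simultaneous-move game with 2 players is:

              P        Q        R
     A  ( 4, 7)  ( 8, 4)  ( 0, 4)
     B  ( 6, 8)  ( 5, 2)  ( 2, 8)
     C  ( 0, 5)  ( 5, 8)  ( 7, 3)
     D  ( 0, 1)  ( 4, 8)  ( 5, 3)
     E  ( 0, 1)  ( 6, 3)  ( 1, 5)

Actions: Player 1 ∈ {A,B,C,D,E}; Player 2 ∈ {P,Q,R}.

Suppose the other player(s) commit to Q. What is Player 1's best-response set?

BR_1 = {A}

u_1(A vs Q) = 8
u_1(B vs Q) = 5
u_1(C vs Q) = 5
u_1(D vs Q) = 4
u_1(E vs Q) = 6
max payoff 8 at {A}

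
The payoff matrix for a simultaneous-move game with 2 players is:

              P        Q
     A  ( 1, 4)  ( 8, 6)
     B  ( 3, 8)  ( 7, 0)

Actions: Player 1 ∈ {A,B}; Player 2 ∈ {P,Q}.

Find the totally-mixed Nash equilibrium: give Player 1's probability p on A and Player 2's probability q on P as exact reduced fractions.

P1 indiff ⇒ q·1+(1-q)·8 = q·3+(1-q)·7 ⇒ q(-2) = (1-q)(-1) ⇒ q = 1/3
P2 indiff ⇒ p·4+(1-p)·8 = p·6+(1-p)·0 ⇒ p(-2) = (1-p)(-8) ⇒ p = 4/5

P1 mixes 4/5 on A; P2 mixes 1/3 on P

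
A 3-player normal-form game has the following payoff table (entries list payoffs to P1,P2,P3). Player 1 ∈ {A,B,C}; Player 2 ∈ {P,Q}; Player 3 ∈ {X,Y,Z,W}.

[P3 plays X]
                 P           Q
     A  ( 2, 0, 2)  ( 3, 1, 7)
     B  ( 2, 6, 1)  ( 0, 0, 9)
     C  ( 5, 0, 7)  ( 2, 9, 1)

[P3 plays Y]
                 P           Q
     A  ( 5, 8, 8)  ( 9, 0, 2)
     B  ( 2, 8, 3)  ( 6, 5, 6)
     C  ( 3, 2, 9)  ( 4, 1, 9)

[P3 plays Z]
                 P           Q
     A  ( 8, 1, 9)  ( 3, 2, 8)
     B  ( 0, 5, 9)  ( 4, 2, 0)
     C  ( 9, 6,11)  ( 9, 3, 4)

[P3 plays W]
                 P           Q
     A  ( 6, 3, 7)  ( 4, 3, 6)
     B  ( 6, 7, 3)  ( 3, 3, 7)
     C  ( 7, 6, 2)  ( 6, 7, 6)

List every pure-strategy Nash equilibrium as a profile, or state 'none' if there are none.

(A,P,X): not NE [P1→C gives 5>2; P2→Q gives 1>0; P3→Z gives 9>2]
(A,P,Y): not NE [P3→Z gives 9>8]
(A,P,Z): not NE [P1→C gives 9>8; P2→Q gives 2>1]
(A,P,W): not NE [P1→C gives 7>6; P3→Z gives 9>7]
(A,Q,X): not NE [P3→Z gives 8>7]
(A,Q,Y): not NE [P2→P gives 8>0; P3→Z gives 8>2]
(A,Q,Z): not NE [P1→C gives 9>3]
(A,Q,W): not NE [P1→C gives 6>4; P3→Z gives 8>6]
(B,P,X): not NE [P1→C gives 5>2; P3→Z gives 9>1]
(B,P,Y): not NE [P1→A gives 5>2; P3→Z gives 9>3]
(B,P,Z): not NE [P1→C gives 9>0]
(B,P,W): not NE [P1→C gives 7>6; P3→Z gives 9>3]
(B,Q,X): not NE [P1→A gives 3>0; P2→P gives 6>0]
(B,Q,Y): not NE [P1→A gives 9>6; P2→P gives 8>5; P3→X gives 9>6]
(B,Q,Z): not NE [P1→C gives 9>4; P2→P gives 5>2; P3→X gives 9>0]
(B,Q,W): not NE [P1→C gives 6>3; P2→P gives 7>3; P3→X gives 9>7]
(C,P,X): not NE [P2→Q gives 9>0; P3→Z gives 11>7]
(C,P,Y): not NE [P1→A gives 5>3; P3→Z gives 11>9]
(C,P,Z): NE
(C,P,W): not NE [P2→Q gives 7>6; P3→Z gives 11>2]
(C,Q,X): not NE [P1→A gives 3>2; P3→Y gives 9>1]
(C,Q,Y): not NE [P1→A gives 9>4; P2→P gives 2>1]
(C,Q,Z): not NE [P2→P gives 6>3; P3→Y gives 9>4]
(C,Q,W): not NE [P3→Y gives 9>6]

PSNE = {(C,P,Z)}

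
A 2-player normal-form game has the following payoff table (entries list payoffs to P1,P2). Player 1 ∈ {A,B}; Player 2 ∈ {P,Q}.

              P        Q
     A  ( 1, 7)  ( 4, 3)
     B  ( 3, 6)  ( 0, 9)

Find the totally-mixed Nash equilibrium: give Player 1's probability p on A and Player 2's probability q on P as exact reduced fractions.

(p,q) = (3/7, 2/3)

P1 indiff ⇒ q·1+(1-q)·4 = q·3+(1-q)·0 ⇒ q(-2) = (1-q)(-4) ⇒ q = 2/3
P2 indiff ⇒ p·7+(1-p)·6 = p·3+(1-p)·9 ⇒ p(4) = (1-p)(3) ⇒ p = 3/7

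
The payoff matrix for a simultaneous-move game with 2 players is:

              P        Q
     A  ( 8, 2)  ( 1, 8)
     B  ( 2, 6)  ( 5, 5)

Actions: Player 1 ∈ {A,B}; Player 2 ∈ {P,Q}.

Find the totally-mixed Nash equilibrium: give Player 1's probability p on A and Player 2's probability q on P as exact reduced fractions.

P1 indiff ⇒ q·8+(1-q)·1 = q·2+(1-q)·5 ⇒ q(6) = (1-q)(4) ⇒ q = 2/5
P2 indiff ⇒ p·2+(1-p)·6 = p·8+(1-p)·5 ⇒ p(-6) = (1-p)(-1) ⇒ p = 1/7

p=1/7, q=2/5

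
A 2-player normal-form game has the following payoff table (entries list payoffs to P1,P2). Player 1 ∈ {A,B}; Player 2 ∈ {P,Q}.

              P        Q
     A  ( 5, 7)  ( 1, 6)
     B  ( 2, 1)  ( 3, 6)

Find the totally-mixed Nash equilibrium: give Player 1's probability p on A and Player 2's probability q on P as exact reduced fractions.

P1 indiff ⇒ q·5+(1-q)·1 = q·2+(1-q)·3 ⇒ q(3) = (1-q)(2) ⇒ q = 2/5
P2 indiff ⇒ p·7+(1-p)·1 = p·6+(1-p)·6 ⇒ p(1) = (1-p)(5) ⇒ p = 5/6

P1 mixes 5/6 on A; P2 mixes 2/5 on P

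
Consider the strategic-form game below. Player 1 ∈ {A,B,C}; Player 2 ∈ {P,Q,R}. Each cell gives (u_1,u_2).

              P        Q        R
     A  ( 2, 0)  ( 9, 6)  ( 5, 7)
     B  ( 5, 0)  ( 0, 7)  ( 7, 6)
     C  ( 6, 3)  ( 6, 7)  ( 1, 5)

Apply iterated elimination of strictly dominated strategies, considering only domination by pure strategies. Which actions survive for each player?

Remaining: P1:{A,B} P2:{Q,R}

P2 drop P (Q beats it: A:6>0 B:7>0 C:7>3)
P1 drop C (A beats it: Q:9>6 R:5>1)
P1→{A,B} P2→{Q,R}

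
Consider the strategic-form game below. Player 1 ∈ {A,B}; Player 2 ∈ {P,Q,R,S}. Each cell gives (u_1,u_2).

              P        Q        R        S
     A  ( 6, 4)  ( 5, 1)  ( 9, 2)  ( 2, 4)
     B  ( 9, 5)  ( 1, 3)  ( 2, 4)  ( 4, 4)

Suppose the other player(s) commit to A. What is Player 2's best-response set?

P2 best: {P,S}

u_2(P vs A) = 4
u_2(Q vs A) = 1
u_2(R vs A) = 2
u_2(S vs A) = 4
max payoff 4 at {P,S}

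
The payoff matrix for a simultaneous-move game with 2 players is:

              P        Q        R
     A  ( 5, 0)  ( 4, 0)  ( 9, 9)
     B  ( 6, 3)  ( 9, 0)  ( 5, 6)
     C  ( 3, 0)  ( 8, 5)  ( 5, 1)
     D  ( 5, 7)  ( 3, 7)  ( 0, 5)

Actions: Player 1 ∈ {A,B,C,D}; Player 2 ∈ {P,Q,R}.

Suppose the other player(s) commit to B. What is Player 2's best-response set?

u_2(P vs B) = 3
u_2(Q vs B) = 0
u_2(R vs B) = 6
max payoff 6 at {R}

BR_2 = {R}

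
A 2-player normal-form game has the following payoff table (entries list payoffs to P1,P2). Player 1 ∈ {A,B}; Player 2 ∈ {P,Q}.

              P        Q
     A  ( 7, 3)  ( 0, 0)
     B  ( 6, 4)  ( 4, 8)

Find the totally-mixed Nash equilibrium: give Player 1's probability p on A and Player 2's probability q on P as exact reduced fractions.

P1 mixes 4/7 on A; P2 mixes 4/5 on P

P1 indiff ⇒ q·7+(1-q)·0 = q·6+(1-q)·4 ⇒ q(1) = (1-q)(4) ⇒ q = 4/5
P2 indiff ⇒ p·3+(1-p)·4 = p·0+(1-p)·8 ⇒ p(3) = (1-p)(4) ⇒ p = 4/7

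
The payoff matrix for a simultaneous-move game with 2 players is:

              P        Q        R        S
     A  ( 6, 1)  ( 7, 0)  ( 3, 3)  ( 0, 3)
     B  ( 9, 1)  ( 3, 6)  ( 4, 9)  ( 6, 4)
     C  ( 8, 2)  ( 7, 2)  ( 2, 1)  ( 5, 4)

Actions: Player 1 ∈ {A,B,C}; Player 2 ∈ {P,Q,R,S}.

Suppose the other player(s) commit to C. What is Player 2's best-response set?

u_2(P vs C) = 2
u_2(Q vs C) = 2
u_2(R vs C) = 1
u_2(S vs C) = 4
max payoff 4 at {S}

BR_2 = {S}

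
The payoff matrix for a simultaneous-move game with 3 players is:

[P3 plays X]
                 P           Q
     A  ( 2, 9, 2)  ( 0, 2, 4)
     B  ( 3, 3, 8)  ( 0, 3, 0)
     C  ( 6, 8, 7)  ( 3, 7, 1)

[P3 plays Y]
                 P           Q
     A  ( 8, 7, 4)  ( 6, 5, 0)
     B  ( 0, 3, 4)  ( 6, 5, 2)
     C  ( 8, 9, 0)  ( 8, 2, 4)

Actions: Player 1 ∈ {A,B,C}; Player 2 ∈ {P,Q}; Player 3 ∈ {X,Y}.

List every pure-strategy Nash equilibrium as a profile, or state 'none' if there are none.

NE set: (A,P,Y), (C,P,X)

(A,P,X): not NE [P1→C gives 6>2; P3→Y gives 4>2]
(A,P,Y): NE
(A,Q,X): not NE [P1→C gives 3>0; P2→P gives 9>2]
(A,Q,Y): not NE [P1→C gives 8>6; P2→P gives 7>5; P3→X gives 4>0]
(B,P,X): not NE [P1→C gives 6>3]
(B,P,Y): not NE [P1→C gives 8>0; P2→Q gives 5>3; P3→X gives 8>4]
(B,Q,X): not NE [P1→C gives 3>0; P3→Y gives 2>0]
(B,Q,Y): not NE [P1→C gives 8>6]
(C,P,X): NE
(C,P,Y): not NE [P3→X gives 7>0]
(C,Q,X): not NE [P2→P gives 8>7; P3→Y gives 4>1]
(C,Q,Y): not NE [P2→P gives 9>2]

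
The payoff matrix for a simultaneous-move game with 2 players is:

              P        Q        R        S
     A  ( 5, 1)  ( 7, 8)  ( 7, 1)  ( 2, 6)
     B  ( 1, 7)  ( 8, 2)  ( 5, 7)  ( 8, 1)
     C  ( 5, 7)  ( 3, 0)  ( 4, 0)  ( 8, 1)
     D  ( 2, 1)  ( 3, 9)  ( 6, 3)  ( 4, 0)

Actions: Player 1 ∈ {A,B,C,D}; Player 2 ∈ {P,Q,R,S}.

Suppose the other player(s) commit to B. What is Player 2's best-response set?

u_2(P vs B) = 7
u_2(Q vs B) = 2
u_2(R vs B) = 7
u_2(S vs B) = 1
max payoff 7 at {P,R}

P2 best: {P,R}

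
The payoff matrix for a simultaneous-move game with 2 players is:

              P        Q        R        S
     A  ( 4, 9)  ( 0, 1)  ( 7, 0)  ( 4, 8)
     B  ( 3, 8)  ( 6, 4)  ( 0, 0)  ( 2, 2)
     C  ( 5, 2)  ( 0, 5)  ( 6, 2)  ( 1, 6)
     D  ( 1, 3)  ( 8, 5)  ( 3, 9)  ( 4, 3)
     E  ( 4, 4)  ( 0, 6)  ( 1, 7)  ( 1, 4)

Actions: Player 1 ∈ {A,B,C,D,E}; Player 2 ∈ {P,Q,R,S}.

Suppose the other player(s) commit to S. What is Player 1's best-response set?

u_1(A vs S) = 4
u_1(B vs S) = 2
u_1(C vs S) = 1
u_1(D vs S) = 4
u_1(E vs S) = 1
max payoff 4 at {A,D}

argmax u_1 = {A,D}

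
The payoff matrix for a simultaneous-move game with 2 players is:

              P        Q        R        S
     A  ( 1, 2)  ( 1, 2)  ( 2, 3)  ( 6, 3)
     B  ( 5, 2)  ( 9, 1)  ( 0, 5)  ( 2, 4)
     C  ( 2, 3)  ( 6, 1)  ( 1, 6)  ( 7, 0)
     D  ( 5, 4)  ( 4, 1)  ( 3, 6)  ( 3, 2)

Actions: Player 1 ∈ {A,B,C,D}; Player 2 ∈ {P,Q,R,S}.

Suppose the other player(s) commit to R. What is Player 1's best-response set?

u_1(A vs R) = 2
u_1(B vs R) = 0
u_1(C vs R) = 1
u_1(D vs R) = 3
max payoff 3 at {D}

argmax u_1 = {D}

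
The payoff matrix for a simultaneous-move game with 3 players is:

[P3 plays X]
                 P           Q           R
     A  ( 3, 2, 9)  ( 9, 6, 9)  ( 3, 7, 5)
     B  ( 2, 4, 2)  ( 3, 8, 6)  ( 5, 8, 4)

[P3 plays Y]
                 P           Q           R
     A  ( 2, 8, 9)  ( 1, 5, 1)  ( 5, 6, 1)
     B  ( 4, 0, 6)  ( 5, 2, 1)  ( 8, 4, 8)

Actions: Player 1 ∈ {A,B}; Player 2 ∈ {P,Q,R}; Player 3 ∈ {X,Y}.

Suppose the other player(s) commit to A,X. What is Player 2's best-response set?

u_2(P vs A,X) = 2
u_2(Q vs A,X) = 6
u_2(R vs A,X) = 7
max payoff 7 at {R}

BR_2 = {R}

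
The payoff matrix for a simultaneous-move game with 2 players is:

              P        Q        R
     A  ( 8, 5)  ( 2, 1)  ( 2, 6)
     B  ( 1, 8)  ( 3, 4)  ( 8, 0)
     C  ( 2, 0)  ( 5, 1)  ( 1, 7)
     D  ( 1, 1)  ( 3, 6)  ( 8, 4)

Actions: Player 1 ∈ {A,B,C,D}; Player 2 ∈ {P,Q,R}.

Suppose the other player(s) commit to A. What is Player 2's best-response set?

P2 best: {R}

u_2(P vs A) = 5
u_2(Q vs A) = 1
u_2(R vs A) = 6
max payoff 6 at {R}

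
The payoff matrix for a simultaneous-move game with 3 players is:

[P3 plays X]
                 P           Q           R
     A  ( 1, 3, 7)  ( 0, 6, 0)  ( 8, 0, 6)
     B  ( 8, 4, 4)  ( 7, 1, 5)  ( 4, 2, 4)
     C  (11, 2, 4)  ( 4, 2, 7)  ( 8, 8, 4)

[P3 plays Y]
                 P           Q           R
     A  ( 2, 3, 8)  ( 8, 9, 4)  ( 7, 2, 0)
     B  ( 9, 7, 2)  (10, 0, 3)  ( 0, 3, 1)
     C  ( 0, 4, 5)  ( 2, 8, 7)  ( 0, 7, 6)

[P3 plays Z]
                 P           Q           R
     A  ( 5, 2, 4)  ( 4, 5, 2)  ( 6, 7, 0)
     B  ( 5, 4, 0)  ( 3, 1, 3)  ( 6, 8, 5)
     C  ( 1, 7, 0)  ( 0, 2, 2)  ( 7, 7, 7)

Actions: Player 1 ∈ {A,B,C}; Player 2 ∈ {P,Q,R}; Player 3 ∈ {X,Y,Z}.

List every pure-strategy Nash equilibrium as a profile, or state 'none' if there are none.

Nash profiles: (C,R,Z)

(A,P,X): not NE [P1→C gives 11>1; P2→Q gives 6>3; P3→Y gives 8>7]
(A,P,Y): not NE [P1→B gives 9>2; P2→Q gives 9>3]
(A,P,Z): not NE [P2→R gives 7>2; P3→Y gives 8>4]
(A,Q,X): not NE [P1→B gives 7>0; P3→Y gives 4>0]
(A,Q,Y): not NE [P1→B gives 10>8]
(A,Q,Z): not NE [P2→R gives 7>5; P3→Y gives 4>2]
(A,R,X): not NE [P2→Q gives 6>0]
(A,R,Y): not NE [P2→Q gives 9>2; P3→X gives 6>0]
(A,R,Z): not NE [P1→C gives 7>6; P3→X gives 6>0]
(B,P,X): not NE [P1→C gives 11>8]
(B,P,Y): not NE [P3→X gives 4>2]
(B,P,Z): not NE [P2→R gives 8>4; P3→X gives 4>0]
(B,Q,X): not NE [P2→P gives 4>1]
(B,Q,Y): not NE [P2→P gives 7>0; P3→X gives 5>3]
(B,Q,Z): not NE [P1→A gives 4>3; P2→R gives 8>1; P3→X gives 5>3]
(B,R,X): not NE [P1→C gives 8>4; P2→P gives 4>2; P3→Z gives 5>4]
(B,R,Y): not NE [P1→A gives 7>0; P2→P gives 7>3; P3→Z gives 5>1]
(B,R,Z): not NE [P1→C gives 7>6]
(C,P,X): not NE [P2→R gives 8>2; P3→Y gives 5>4]
(C,P,Y): not NE [P1→B gives 9>0; P2→Q gives 8>4]
(C,P,Z): not NE [P1→B gives 5>1; P3→Y gives 5>0]
(C,Q,X): not NE [P1→B gives 7>4; P2→R gives 8>2]
(C,Q,Y): not NE [P1→B gives 10>2]
(C,Q,Z): not NE [P1→A gives 4>0; P2→R gives 7>2; P3→Y gives 7>2]
(C,R,X): not NE [P3→Z gives 7>4]
(C,R,Y): not NE [P1→A gives 7>0; P2→Q gives 8>7; P3→Z gives 7>6]
(C,R,Z): NE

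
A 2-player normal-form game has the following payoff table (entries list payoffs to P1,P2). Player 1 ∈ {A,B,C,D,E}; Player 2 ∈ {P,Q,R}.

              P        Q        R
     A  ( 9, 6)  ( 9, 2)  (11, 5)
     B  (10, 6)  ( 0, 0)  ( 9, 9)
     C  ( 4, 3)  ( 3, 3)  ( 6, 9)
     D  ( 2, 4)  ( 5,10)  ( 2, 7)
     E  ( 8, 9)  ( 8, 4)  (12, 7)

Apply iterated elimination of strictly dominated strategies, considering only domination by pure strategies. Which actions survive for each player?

P1 drop C (A beats it: P:9>4 Q:9>3 R:11>6)
P1 drop D (A beats it: P:9>2 Q:9>5 R:11>2)
P2 drop Q (P beats it: A:6>2 B:6>0 E:9>4)
P1→{A,B,E} P2→{P,R}

IESDS → P1:{A,B,E} P2:{P,R}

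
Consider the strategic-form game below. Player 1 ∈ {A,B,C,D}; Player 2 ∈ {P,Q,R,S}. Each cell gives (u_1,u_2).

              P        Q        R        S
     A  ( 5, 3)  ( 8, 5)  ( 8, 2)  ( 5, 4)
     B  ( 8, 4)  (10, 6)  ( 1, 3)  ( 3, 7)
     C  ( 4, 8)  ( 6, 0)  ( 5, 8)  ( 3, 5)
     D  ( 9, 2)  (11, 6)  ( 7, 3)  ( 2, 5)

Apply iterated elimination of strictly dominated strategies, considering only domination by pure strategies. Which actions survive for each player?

Survivors P1:{A,B,D} P2:{Q,S}

P1 drop C (A beats it: P:5>4 Q:8>6 R:8>5 S:5>3)
P2 drop P (Q beats it: A:5>3 B:6>4 D:6>2)
P2 drop R (Q beats it: A:5>2 B:6>3 D:6>3)
P1→{A,B,D} P2→{Q,S}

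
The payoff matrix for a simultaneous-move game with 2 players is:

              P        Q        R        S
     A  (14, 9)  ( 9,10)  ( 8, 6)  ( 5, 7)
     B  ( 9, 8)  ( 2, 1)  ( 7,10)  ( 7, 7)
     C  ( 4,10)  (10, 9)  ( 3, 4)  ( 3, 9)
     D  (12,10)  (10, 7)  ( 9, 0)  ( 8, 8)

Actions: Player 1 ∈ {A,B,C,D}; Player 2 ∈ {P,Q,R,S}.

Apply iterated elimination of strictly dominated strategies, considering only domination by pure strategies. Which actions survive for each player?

Survivors P1:{A,C,D} P2:{P,Q}

P1 drop B (D beats it: P:12>9 Q:10>2 R:9>7 S:8>7)
P2 drop R (P beats it: A:9>6 C:10>4 D:10>0)
P2 drop S (P beats it: A:9>7 C:10>9 D:10>8)
P1→{A,C,D} P2→{P,Q}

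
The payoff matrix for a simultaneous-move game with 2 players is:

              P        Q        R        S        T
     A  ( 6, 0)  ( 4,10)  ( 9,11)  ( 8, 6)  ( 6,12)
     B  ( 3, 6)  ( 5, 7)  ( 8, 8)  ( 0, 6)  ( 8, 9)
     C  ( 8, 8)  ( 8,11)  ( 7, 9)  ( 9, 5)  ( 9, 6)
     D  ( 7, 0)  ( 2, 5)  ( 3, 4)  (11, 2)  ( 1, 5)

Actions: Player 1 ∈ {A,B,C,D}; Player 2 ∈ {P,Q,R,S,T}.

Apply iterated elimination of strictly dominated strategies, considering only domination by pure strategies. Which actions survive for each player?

Survivors P1:{A,B,C} P2:{Q,R,T}

P2 drop P (Q beats it: A:10>0 B:7>6 C:11>8 D:5>0)
P2 drop S (Q beats it: A:10>6 B:7>6 C:11>5 D:5>2)
P1 drop D (A beats it: Q:4>2 R:9>3 T:6>1)
P1→{A,B,C} P2→{Q,R,T}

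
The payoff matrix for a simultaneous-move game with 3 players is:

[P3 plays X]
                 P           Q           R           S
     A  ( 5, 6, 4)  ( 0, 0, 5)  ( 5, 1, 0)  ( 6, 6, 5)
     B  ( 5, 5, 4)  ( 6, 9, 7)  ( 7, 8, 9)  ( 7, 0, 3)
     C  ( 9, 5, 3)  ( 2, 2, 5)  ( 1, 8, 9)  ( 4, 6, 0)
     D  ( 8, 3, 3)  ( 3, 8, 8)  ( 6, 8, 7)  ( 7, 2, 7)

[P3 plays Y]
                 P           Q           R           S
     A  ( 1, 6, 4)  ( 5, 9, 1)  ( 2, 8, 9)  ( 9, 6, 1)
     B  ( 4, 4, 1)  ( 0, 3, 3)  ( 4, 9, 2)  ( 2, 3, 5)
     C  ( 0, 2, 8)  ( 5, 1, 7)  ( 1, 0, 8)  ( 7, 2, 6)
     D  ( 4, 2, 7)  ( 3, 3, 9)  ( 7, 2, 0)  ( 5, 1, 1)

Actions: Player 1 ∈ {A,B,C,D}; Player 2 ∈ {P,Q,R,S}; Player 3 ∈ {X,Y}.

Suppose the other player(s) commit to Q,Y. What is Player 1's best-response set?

argmax u_1 = {A,C}

u_1(A vs Q,Y) = 5
u_1(B vs Q,Y) = 0
u_1(C vs Q,Y) = 5
u_1(D vs Q,Y) = 3
max payoff 5 at {A,C}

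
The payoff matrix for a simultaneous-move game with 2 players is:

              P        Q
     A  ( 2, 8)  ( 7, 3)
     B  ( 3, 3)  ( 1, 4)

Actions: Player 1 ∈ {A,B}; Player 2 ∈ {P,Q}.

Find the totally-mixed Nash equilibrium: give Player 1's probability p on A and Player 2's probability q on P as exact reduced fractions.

P1 indiff ⇒ q·2+(1-q)·7 = q·3+(1-q)·1 ⇒ q(-1) = (1-q)(-6) ⇒ q = 6/7
P2 indiff ⇒ p·8+(1-p)·3 = p·3+(1-p)·4 ⇒ p(5) = (1-p)(1) ⇒ p = 1/6

p=1/6, q=6/7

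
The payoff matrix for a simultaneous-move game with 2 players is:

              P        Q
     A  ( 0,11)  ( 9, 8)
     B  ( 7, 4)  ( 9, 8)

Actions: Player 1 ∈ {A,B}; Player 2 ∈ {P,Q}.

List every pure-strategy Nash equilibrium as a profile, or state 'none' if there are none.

(A,P): not NE [P1→B gives 7>0]
(A,Q): not NE [P2→P gives 11>8]
(B,P): not NE [P2→Q gives 8>4]
(B,Q): NE

Nash profiles: (B,Q)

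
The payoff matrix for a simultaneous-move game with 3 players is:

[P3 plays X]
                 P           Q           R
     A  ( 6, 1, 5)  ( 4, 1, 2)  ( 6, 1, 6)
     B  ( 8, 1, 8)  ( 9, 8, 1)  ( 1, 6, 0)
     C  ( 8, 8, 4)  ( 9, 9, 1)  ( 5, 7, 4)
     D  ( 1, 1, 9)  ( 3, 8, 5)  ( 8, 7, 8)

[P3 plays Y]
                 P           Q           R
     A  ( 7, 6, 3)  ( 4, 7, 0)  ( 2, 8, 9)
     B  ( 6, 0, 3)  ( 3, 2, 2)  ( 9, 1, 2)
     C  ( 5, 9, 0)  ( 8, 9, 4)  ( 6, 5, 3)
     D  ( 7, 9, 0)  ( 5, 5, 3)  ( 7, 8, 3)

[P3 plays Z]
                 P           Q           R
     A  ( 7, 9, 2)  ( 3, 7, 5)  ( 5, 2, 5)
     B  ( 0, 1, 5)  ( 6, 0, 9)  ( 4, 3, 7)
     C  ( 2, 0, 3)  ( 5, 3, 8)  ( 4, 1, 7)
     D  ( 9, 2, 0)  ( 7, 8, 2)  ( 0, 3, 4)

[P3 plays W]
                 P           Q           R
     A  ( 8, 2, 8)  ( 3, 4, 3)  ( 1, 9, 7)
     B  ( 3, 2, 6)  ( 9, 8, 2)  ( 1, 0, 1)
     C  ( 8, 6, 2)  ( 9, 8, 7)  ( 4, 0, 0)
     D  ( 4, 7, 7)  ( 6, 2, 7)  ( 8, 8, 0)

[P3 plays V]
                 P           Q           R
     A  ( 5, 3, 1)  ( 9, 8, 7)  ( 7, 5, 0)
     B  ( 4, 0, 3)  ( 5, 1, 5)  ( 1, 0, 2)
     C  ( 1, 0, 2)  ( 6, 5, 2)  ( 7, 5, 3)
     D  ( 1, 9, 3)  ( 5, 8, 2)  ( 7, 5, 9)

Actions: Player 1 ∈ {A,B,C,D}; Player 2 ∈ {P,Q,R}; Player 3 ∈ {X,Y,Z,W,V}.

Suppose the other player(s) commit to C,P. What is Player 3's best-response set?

argmax u_3 = {X}

u_3(X vs C,P) = 4
u_3(Y vs C,P) = 0
u_3(Z vs C,P) = 3
u_3(W vs C,P) = 2
u_3(V vs C,P) = 2
max payoff 4 at {X}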